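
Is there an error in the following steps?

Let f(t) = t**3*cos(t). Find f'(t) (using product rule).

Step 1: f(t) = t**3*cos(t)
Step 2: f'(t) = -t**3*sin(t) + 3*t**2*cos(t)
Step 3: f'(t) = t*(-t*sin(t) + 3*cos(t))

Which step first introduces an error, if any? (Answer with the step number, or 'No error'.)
Step 3

Step 3 is incorrect due to a wrong exponent.
The step shows: t*(-t*sin(t) + 3*cos(t))
The correct value should be: t**2*(-t*sin(t) + 3*cos(t))

Explanation: The exponent 2 on t was incorrectly written as 1: the term t**2*(-t*sin(t) + 3*cos(t)) was incorrectly written as t*(-t*sin(t) + 3*cos(t))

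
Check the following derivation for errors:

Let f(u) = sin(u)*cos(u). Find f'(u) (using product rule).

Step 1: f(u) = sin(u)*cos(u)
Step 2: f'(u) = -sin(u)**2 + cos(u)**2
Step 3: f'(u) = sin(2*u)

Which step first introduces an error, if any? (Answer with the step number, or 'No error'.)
Step 3

Step 3 is incorrect due to a wrong trig function.
The step shows: sin(2*u)
The correct value should be: cos(2*u)

Explanation: cos(2*u) was incorrectly written as sin(2*u): the term cos(2*u) was incorrectly written as sin(2*u)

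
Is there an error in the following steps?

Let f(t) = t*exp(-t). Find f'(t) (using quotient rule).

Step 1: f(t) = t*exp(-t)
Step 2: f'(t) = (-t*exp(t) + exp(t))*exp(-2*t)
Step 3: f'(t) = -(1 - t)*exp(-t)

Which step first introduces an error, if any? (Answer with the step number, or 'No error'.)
Step 3

Step 3 is incorrect due to a sign flip.
The step shows: -(1 - t)*exp(-t)
The correct value should be: (1 - t)*exp(-t)

Explanation: The sign of the whole expression was flipped: the term (1 - t)*exp(-t) was incorrectly written as -(1 - t)*exp(-t)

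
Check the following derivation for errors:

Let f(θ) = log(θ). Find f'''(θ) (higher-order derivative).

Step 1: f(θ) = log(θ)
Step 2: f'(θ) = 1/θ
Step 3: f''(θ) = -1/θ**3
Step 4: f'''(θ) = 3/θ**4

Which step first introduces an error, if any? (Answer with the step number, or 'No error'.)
Step 3

Step 3 is incorrect due to a wrong exponent.
The step shows: -1/θ**3
The correct value should be: -1/θ**2

Explanation: The exponent -2 on θ was incorrectly written as -3: the term -1/θ**2 was incorrectly written as -1/θ**3
The later steps are derived from this incorrect expression, so the error originates in Step 3.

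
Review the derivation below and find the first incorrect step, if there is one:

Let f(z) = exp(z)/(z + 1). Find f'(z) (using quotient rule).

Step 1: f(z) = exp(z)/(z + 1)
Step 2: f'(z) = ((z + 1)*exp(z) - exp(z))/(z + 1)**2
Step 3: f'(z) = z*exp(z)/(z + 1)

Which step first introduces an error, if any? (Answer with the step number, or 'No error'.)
Step 3

Step 3 is incorrect due to a wrong exponent.
The step shows: z*exp(z)/(z + 1)
The correct value should be: z*exp(z)/(z + 1)**2

Explanation: The exponent -2 on z + 1 was incorrectly written as -1: the term z*exp(z)/(z + 1)**2 was incorrectly written as z*exp(z)/(z + 1)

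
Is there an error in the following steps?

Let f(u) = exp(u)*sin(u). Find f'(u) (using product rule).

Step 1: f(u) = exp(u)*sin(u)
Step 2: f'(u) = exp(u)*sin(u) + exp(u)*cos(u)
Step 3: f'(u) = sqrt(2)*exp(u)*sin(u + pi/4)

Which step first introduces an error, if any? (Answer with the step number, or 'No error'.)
No error

All steps in this derivation are correct.
The final answer f'(u) = sqrt(2)*exp(u)*sin(u + pi/4) is valid.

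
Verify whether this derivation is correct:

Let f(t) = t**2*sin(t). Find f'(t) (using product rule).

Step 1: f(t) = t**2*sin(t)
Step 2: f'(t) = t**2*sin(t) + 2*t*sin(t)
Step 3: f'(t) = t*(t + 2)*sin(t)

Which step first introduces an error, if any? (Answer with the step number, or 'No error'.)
Step 2

Step 2 is incorrect due to a wrong trig function.
The step shows: t**2*sin(t) + 2*t*sin(t)
The correct value should be: t**2*cos(t) + 2*t*sin(t)

Explanation: cos(t) was incorrectly written as sin(t): the term t**2*cos(t) was incorrectly written as t**2*sin(t)
The later steps are derived from this incorrect expression, so the error originates in Step 2.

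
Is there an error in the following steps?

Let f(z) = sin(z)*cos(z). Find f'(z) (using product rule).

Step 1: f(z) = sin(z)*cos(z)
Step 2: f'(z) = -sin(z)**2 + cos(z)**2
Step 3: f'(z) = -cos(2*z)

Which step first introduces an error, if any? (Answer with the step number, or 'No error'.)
Step 3

Step 3 is incorrect due to a sign flip.
The step shows: -cos(2*z)
The correct value should be: cos(2*z)

Explanation: The sign of the whole expression was flipped: the term cos(2*z) was incorrectly written as -cos(2*z)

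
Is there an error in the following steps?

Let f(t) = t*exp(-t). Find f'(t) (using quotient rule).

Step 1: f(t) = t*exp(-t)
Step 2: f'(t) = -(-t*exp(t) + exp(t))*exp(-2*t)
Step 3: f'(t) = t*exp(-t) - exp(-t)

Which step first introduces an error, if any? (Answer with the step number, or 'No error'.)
Step 2

Step 2 is incorrect due to a sign flip.
The step shows: -(-t*exp(t) + exp(t))*exp(-2*t)
The correct value should be: (-t*exp(t) + exp(t))*exp(-2*t)

Explanation: The sign of the whole expression was flipped: the term (-t*exp(t) + exp(t))*exp(-2*t) was incorrectly written as -(-t*exp(t) + exp(t))*exp(-2*t)
The later steps are derived from this incorrect expression, so the error originates in Step 2.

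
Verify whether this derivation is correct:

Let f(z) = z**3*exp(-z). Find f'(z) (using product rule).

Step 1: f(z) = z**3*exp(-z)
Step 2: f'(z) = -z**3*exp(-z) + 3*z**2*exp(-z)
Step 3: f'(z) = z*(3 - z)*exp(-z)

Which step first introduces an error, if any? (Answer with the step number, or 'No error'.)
Step 3

Step 3 is incorrect due to a wrong exponent.
The step shows: z*(3 - z)*exp(-z)
The correct value should be: z**2*(3 - z)*exp(-z)

Explanation: The exponent 2 on z was incorrectly written as 1: the term z**2*(3 - z)*exp(-z) was incorrectly written as z*(3 - z)*exp(-z)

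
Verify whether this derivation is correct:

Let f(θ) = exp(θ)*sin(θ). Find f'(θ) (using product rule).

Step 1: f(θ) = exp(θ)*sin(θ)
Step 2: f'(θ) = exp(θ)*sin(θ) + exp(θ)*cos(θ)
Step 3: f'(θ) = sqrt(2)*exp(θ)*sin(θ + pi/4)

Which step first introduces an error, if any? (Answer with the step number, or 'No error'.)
No error

All steps in this derivation are correct.
The final answer f'(θ) = sqrt(2)*exp(θ)*sin(θ + pi/4) is valid.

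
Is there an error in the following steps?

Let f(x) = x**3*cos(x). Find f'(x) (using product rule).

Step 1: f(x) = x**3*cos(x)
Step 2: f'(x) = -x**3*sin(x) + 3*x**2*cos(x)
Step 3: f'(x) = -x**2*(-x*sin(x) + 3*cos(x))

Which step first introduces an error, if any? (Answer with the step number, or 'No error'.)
Step 3

Step 3 is incorrect due to a sign flip.
The step shows: -x**2*(-x*sin(x) + 3*cos(x))
The correct value should be: x**2*(-x*sin(x) + 3*cos(x))

Explanation: The sign of the whole expression was flipped: the term x**2*(-x*sin(x) + 3*cos(x)) was incorrectly written as -x**2*(-x*sin(x) + 3*cos(x))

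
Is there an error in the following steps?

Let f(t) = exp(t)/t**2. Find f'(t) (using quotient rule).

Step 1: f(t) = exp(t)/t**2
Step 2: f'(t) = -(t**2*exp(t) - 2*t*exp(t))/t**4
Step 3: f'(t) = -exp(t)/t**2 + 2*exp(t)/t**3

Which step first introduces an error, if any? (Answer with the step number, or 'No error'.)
Step 2

Step 2 is incorrect due to a sign flip.
The step shows: -(t**2*exp(t) - 2*t*exp(t))/t**4
The correct value should be: (t**2*exp(t) - 2*t*exp(t))/t**4

Explanation: The sign of the whole expression was flipped: the term (t**2*exp(t) - 2*t*exp(t))/t**4 was incorrectly written as -(t**2*exp(t) - 2*t*exp(t))/t**4
The later steps are derived from this incorrect expression, so the error originates in Step 2.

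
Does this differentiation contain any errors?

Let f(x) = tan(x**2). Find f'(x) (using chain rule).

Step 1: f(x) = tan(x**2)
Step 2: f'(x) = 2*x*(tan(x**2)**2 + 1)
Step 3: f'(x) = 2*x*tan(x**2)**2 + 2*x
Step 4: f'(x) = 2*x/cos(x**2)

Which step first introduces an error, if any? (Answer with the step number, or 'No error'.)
Step 4

Step 4 is incorrect due to a wrong exponent.
The step shows: 2*x/cos(x**2)
The correct value should be: 2*x/cos(x**2)**2

Explanation: The exponent -2 on cos(x**2) was incorrectly written as -1: the term 2*x/cos(x**2)**2 was incorrectly written as 2*x/cos(x**2)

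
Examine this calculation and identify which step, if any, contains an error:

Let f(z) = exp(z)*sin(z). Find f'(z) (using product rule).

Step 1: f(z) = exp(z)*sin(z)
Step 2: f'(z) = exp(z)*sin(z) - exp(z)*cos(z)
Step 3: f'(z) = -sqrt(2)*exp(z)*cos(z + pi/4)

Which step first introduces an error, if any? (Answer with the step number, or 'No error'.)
Step 2

Step 2 is incorrect due to a sign flip.
The step shows: exp(z)*sin(z) - exp(z)*cos(z)
The correct value should be: exp(z)*sin(z) + exp(z)*cos(z)

Explanation: The sign of one term was flipped: the term exp(z)*cos(z) was incorrectly written as -exp(z)*cos(z)
The later steps are derived from this incorrect expression, so the error originates in Step 2.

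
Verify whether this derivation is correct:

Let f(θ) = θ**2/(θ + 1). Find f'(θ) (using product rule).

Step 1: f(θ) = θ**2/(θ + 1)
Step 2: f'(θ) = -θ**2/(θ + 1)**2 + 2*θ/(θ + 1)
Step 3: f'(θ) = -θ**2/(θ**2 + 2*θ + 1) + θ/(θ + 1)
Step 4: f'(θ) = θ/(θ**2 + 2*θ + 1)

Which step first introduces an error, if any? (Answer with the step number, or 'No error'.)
Step 3

Step 3 is incorrect due to a wrong coefficient.
The step shows: -θ**2/(θ**2 + 2*θ + 1) + θ/(θ + 1)
The correct value should be: -θ**2/(θ**2 + 2*θ + 1) + 2*θ/(θ + 1)

Explanation: The coefficient 2 was incorrectly written as 1: the term 2*θ/(θ + 1) was incorrectly written as θ/(θ + 1)
The later steps are derived from this incorrect expression, so the error originates in Step 3.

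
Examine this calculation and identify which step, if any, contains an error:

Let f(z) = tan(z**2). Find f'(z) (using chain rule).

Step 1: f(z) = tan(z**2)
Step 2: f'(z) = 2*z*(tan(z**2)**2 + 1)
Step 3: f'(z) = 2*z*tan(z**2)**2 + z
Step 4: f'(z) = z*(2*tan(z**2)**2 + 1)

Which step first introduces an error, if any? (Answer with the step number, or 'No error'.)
Step 3

Step 3 is incorrect due to a wrong coefficient.
The step shows: 2*z*tan(z**2)**2 + z
The correct value should be: 2*z*tan(z**2)**2 + 2*z

Explanation: The coefficient 2 was incorrectly written as 1: the term 2*z was incorrectly written as z
The later steps are derived from this incorrect expression, so the error originates in Step 3.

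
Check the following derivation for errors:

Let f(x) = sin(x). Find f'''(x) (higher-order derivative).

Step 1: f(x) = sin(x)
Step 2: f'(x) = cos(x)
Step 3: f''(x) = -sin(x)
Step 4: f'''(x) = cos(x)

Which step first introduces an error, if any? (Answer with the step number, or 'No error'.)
Step 4

Step 4 is incorrect due to a sign flip.
The step shows: cos(x)
The correct value should be: -cos(x)

Explanation: The sign of the whole expression was flipped: the term -cos(x) was incorrectly written as cos(x)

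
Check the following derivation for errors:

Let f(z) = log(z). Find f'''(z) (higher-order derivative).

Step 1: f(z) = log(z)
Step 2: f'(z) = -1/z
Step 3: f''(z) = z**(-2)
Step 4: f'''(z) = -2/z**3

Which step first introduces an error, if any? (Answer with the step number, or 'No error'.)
Step 2

Step 2 is incorrect due to a sign flip.
The step shows: -1/z
The correct value should be: 1/z

Explanation: The sign of the whole expression was flipped: the term 1/z was incorrectly written as -1/z
The later steps are derived from this incorrect expression, so the error originates in Step 2.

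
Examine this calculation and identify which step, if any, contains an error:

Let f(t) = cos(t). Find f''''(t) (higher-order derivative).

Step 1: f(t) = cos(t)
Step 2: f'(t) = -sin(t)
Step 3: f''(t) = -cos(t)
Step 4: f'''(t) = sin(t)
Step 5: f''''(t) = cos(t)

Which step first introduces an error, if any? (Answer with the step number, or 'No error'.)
No error

All steps in this derivation are correct.
The final answer f''''(t) = cos(t) is valid.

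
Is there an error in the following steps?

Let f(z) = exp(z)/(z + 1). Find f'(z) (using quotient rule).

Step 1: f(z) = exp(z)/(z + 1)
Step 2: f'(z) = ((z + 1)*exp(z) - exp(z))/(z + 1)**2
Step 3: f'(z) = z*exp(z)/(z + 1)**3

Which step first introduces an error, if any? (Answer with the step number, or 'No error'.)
Step 3

Step 3 is incorrect due to a wrong exponent.
The step shows: z*exp(z)/(z + 1)**3
The correct value should be: z*exp(z)/(z + 1)**2

Explanation: The exponent -2 on z + 1 was incorrectly written as -3: the term z*exp(z)/(z + 1)**2 was incorrectly written as z*exp(z)/(z + 1)**3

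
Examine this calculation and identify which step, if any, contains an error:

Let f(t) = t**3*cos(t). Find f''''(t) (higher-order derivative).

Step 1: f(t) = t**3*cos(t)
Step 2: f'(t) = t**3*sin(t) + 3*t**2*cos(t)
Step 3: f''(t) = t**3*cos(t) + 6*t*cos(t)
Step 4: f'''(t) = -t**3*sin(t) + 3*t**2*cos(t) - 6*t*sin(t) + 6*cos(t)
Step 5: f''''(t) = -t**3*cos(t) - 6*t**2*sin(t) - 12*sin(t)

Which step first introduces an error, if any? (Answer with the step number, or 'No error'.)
Step 2

Step 2 is incorrect due to a sign flip.
The step shows: t**3*sin(t) + 3*t**2*cos(t)
The correct value should be: -t**3*sin(t) + 3*t**2*cos(t)

Explanation: The sign of one term was flipped: the term -t**3*sin(t) was incorrectly written as t**3*sin(t)
The later steps are derived from this incorrect expression, so the error originates in Step 2.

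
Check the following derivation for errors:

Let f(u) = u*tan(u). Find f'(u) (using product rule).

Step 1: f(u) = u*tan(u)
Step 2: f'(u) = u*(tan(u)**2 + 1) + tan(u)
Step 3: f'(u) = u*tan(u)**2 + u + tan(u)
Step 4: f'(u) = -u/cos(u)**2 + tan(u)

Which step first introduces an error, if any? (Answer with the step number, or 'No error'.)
Step 4

Step 4 is incorrect due to a sign flip.
The step shows: -u/cos(u)**2 + tan(u)
The correct value should be: u/cos(u)**2 + tan(u)

Explanation: The sign of one term was flipped: the term u/cos(u)**2 was incorrectly written as -u/cos(u)**2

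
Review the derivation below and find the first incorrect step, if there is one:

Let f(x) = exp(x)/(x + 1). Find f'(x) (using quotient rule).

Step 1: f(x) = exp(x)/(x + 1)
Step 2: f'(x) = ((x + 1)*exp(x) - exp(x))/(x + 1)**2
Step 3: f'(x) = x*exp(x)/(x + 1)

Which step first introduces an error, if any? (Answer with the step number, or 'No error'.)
Step 3

Step 3 is incorrect due to a wrong exponent.
The step shows: x*exp(x)/(x + 1)
The correct value should be: x*exp(x)/(x + 1)**2

Explanation: The exponent -2 on x + 1 was incorrectly written as -1: the term x*exp(x)/(x + 1)**2 was incorrectly written as x*exp(x)/(x + 1)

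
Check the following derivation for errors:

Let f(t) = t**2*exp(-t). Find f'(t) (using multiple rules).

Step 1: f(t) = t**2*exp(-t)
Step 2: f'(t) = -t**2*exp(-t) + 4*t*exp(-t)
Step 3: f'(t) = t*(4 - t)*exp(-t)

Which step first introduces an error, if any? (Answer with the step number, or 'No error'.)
Step 2

Step 2 is incorrect due to a wrong coefficient.
The step shows: -t**2*exp(-t) + 4*t*exp(-t)
The correct value should be: -t**2*exp(-t) + 2*t*exp(-t)

Explanation: The coefficient 2 was incorrectly written as 4: the term 2*t*exp(-t) was incorrectly written as 4*t*exp(-t)
The later steps are derived from this incorrect expression, so the error originates in Step 2.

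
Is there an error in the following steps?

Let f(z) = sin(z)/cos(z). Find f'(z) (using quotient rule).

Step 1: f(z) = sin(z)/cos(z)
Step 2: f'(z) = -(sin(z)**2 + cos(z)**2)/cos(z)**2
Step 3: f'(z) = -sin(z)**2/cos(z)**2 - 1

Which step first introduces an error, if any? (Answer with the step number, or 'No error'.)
Step 2

Step 2 is incorrect due to a sign flip.
The step shows: -(sin(z)**2 + cos(z)**2)/cos(z)**2
The correct value should be: (sin(z)**2 + cos(z)**2)/cos(z)**2

Explanation: The sign of the whole expression was flipped: the term (sin(z)**2 + cos(z)**2)/cos(z)**2 was incorrectly written as -(sin(z)**2 + cos(z)**2)/cos(z)**2
The later steps are derived from this incorrect expression, so the error originates in Step 2.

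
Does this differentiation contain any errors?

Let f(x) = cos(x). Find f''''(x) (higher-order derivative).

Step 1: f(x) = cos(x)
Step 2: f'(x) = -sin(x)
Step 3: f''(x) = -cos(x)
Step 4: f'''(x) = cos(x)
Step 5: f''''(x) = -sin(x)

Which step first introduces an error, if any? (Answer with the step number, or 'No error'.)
Step 4

Step 4 is incorrect due to a wrong trig function.
The step shows: cos(x)
The correct value should be: sin(x)

Explanation: sin(x) was incorrectly written as cos(x): the term sin(x) was incorrectly written as cos(x)
The later steps are derived from this incorrect expression, so the error originates in Step 4.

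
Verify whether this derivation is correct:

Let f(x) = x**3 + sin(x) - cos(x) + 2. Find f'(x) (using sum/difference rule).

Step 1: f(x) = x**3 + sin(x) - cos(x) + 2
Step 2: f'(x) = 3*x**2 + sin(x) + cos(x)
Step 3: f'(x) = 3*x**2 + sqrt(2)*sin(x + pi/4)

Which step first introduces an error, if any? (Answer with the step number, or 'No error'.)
No error

All steps in this derivation are correct.
The final answer f'(x) = 3*x**2 + sqrt(2)*sin(x + pi/4) is valid.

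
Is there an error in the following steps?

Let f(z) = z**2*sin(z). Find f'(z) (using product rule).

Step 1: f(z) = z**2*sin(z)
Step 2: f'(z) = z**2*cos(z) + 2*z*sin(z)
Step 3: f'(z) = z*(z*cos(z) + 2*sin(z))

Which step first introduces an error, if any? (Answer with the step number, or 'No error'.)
No error

All steps in this derivation are correct.
The final answer f'(z) = z*(z*cos(z) + 2*sin(z)) is valid.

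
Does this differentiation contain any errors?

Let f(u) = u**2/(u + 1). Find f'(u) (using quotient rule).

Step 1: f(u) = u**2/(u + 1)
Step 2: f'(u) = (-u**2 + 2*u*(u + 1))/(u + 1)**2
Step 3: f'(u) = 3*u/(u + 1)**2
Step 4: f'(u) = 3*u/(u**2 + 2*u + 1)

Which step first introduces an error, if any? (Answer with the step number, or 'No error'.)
Step 3

Step 3 is incorrect due to a wrong exponent.
The step shows: 3*u/(u + 1)**2
The correct value should be: (u**2 + 2*u)/(u + 1)**2

Explanation: The exponent 2 on u was incorrectly written as 1: the term (u**2 + 2*u)/(u + 1)**2 was incorrectly written as 3*u/(u + 1)**2
The later steps are derived from this incorrect expression, so the error originates in Step 3.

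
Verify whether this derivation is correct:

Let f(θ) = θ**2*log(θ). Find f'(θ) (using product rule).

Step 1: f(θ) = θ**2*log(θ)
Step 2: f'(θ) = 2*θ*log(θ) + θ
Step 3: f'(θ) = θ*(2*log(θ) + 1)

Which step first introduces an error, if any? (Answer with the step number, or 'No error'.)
No error

All steps in this derivation are correct.
The final answer f'(θ) = θ*(2*log(θ) + 1) is valid.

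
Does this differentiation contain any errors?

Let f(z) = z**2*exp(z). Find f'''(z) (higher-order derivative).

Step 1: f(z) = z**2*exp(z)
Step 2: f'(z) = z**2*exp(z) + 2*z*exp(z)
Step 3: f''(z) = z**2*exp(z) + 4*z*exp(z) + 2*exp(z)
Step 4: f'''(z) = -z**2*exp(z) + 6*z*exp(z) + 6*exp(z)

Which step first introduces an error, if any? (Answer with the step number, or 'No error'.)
Step 4

Step 4 is incorrect due to a sign flip.
The step shows: -z**2*exp(z) + 6*z*exp(z) + 6*exp(z)
The correct value should be: z**2*exp(z) + 6*z*exp(z) + 6*exp(z)

Explanation: The sign of one term was flipped: the term z**2*exp(z) was incorrectly written as -z**2*exp(z)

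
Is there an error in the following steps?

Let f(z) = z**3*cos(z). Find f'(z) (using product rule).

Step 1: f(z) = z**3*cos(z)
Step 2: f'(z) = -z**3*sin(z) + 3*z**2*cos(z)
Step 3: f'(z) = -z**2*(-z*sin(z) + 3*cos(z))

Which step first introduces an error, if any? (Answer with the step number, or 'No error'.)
Step 3

Step 3 is incorrect due to a sign flip.
The step shows: -z**2*(-z*sin(z) + 3*cos(z))
The correct value should be: z**2*(-z*sin(z) + 3*cos(z))

Explanation: The sign of the whole expression was flipped: the term z**2*(-z*sin(z) + 3*cos(z)) was incorrectly written as -z**2*(-z*sin(z) + 3*cos(z))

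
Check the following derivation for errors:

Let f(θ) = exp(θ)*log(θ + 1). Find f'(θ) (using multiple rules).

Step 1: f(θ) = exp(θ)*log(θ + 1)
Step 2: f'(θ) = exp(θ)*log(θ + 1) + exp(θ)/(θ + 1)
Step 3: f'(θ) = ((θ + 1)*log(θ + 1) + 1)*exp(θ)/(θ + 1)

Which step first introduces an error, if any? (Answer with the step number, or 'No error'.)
No error

All steps in this derivation are correct.
The final answer f'(θ) = ((θ + 1)*log(θ + 1) + 1)*exp(θ)/(θ + 1) is valid.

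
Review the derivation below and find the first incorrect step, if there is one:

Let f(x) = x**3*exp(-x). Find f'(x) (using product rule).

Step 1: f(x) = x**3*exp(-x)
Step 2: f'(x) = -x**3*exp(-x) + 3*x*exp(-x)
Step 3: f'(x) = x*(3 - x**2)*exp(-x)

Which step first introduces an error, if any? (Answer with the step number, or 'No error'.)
Step 2

Step 2 is incorrect due to a wrong exponent.
The step shows: -x**3*exp(-x) + 3*x*exp(-x)
The correct value should be: -x**3*exp(-x) + 3*x**2*exp(-x)

Explanation: The exponent 2 on x was incorrectly written as 1: the term 3*x**2*exp(-x) was incorrectly written as 3*x*exp(-x)
The later steps are derived from this incorrect expression, so the error originates in Step 2.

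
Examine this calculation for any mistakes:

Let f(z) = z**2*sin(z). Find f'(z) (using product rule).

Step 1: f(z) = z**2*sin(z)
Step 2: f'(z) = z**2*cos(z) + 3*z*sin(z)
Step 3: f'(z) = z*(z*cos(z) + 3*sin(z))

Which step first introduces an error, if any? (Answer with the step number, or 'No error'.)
Step 2

Step 2 is incorrect due to a wrong coefficient.
The step shows: z**2*cos(z) + 3*z*sin(z)
The correct value should be: z**2*cos(z) + 2*z*sin(z)

Explanation: The coefficient 2 was incorrectly written as 3: the term 2*z*sin(z) was incorrectly written as 3*z*sin(z)
The later steps are derived from this incorrect expression, so the error originates in Step 2.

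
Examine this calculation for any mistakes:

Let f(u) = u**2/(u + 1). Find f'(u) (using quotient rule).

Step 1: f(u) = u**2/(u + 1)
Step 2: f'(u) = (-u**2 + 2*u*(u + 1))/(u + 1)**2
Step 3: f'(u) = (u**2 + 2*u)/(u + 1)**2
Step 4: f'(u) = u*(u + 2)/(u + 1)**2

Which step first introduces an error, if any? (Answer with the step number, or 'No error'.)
No error

All steps in this derivation are correct.
The final answer f'(u) = u*(u + 2)/(u + 1)**2 is valid.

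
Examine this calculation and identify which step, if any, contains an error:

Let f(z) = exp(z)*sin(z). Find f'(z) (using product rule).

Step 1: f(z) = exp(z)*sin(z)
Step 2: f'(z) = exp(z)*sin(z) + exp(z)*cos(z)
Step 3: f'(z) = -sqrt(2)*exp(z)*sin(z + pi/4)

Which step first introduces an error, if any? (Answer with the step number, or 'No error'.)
Step 3

Step 3 is incorrect due to a sign flip.
The step shows: -sqrt(2)*exp(z)*sin(z + pi/4)
The correct value should be: sqrt(2)*exp(z)*sin(z + pi/4)

Explanation: The sign of the whole expression was flipped: the term sqrt(2)*exp(z)*sin(z + pi/4) was incorrectly written as -sqrt(2)*exp(z)*sin(z + pi/4)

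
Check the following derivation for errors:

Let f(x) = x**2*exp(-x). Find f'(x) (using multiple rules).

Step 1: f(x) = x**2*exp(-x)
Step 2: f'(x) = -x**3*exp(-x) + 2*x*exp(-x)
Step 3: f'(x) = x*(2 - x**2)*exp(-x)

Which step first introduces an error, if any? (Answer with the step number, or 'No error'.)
Step 2

Step 2 is incorrect due to a wrong exponent.
The step shows: -x**3*exp(-x) + 2*x*exp(-x)
The correct value should be: -x**2*exp(-x) + 2*x*exp(-x)

Explanation: The exponent 2 on x was incorrectly written as 3: the term -x**2*exp(-x) was incorrectly written as -x**3*exp(-x)
The later steps are derived from this incorrect expression, so the error originates in Step 2.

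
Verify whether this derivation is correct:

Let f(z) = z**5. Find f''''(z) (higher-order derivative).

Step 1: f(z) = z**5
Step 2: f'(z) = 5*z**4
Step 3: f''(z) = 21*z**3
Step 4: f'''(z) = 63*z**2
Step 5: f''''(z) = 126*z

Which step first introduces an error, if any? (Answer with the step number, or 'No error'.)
Step 3

Step 3 is incorrect due to a wrong coefficient.
The step shows: 21*z**3
The correct value should be: 20*z**3

Explanation: The coefficient 20 was incorrectly written as 21: the term 20*z**3 was incorrectly written as 21*z**3
The later steps are derived from this incorrect expression, so the error originates in Step 3.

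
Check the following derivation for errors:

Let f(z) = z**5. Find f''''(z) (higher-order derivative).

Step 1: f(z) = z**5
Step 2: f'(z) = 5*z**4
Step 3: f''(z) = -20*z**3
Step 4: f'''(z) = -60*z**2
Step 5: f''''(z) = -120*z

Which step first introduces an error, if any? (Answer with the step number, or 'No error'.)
Step 3

Step 3 is incorrect due to a sign flip.
The step shows: -20*z**3
The correct value should be: 20*z**3

Explanation: The sign of the whole expression was flipped: the term 20*z**3 was incorrectly written as -20*z**3
The later steps are derived from this incorrect expression, so the error originates in Step 3.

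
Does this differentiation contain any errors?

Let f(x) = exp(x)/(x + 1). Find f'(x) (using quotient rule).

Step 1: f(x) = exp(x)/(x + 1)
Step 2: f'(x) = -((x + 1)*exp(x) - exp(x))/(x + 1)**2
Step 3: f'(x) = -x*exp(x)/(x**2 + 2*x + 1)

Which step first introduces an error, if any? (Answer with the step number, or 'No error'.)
Step 2

Step 2 is incorrect due to a sign flip.
The step shows: -((x + 1)*exp(x) - exp(x))/(x + 1)**2
The correct value should be: ((x + 1)*exp(x) - exp(x))/(x + 1)**2

Explanation: The sign of the whole expression was flipped: the term ((x + 1)*exp(x) - exp(x))/(x + 1)**2 was incorrectly written as -((x + 1)*exp(x) - exp(x))/(x + 1)**2
The later steps are derived from this incorrect expression, so the error originates in Step 2.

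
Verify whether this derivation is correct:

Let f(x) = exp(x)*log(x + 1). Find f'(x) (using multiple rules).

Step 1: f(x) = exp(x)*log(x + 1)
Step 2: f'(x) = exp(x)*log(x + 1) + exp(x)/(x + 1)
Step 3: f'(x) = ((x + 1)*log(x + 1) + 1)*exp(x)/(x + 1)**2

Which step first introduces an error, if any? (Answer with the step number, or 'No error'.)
Step 3

Step 3 is incorrect due to a wrong exponent.
The step shows: ((x + 1)*log(x + 1) + 1)*exp(x)/(x + 1)**2
The correct value should be: ((x + 1)*log(x + 1) + 1)*exp(x)/(x + 1)

Explanation: The exponent -1 on x + 1 was incorrectly written as -2: the term ((x + 1)*log(x + 1) + 1)*exp(x)/(x + 1) was incorrectly written as ((x + 1)*log(x + 1) + 1)*exp(x)/(x + 1)**2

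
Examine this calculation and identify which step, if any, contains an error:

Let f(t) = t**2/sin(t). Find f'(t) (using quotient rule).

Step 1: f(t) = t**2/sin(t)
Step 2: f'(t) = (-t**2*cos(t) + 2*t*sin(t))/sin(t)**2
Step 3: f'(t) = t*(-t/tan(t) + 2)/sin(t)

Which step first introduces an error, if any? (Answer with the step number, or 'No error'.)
No error

All steps in this derivation are correct.
The final answer f'(t) = t*(-t/tan(t) + 2)/sin(t) is valid.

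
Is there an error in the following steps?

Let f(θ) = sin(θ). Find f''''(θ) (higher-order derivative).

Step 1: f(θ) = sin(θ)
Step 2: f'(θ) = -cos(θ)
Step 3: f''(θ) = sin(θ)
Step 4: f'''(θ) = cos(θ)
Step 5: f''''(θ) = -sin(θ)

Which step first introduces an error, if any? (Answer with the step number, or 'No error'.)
Step 2

Step 2 is incorrect due to a sign flip.
The step shows: -cos(θ)
The correct value should be: cos(θ)

Explanation: The sign of the whole expression was flipped: the term cos(θ) was incorrectly written as -cos(θ)
The later steps are derived from this incorrect expression, so the error originates in Step 2.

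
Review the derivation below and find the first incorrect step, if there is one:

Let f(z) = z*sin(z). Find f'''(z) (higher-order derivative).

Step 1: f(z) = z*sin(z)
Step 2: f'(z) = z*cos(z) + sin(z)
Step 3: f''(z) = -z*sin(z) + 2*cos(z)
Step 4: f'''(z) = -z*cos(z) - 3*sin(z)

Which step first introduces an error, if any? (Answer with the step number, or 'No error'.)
No error

All steps in this derivation are correct.
The final answer f'''(z) = -z*cos(z) - 3*sin(z) is valid.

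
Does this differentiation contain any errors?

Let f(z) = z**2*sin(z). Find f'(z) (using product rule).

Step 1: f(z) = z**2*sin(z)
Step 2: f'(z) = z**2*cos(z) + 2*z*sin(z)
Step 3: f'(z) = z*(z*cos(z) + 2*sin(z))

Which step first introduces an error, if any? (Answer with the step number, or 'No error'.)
No error

All steps in this derivation are correct.
The final answer f'(z) = z*(z*cos(z) + 2*sin(z)) is valid.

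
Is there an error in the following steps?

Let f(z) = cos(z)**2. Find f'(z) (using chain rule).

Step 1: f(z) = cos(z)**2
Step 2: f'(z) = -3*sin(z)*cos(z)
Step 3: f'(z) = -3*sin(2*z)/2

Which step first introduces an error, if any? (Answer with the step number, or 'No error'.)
Step 2

Step 2 is incorrect due to a wrong coefficient.
The step shows: -3*sin(z)*cos(z)
The correct value should be: -2*sin(z)*cos(z)

Explanation: The coefficient -2 was incorrectly written as -3: the term -2*sin(z)*cos(z) was incorrectly written as -3*sin(z)*cos(z)
The later steps are derived from this incorrect expression, so the error originates in Step 2.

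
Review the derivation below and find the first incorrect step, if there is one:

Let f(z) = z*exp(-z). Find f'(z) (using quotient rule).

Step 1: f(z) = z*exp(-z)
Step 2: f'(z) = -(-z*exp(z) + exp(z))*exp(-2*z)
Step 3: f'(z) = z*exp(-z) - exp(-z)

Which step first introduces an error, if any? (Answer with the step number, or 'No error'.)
Step 2

Step 2 is incorrect due to a sign flip.
The step shows: -(-z*exp(z) + exp(z))*exp(-2*z)
The correct value should be: (-z*exp(z) + exp(z))*exp(-2*z)

Explanation: The sign of the whole expression was flipped: the term (-z*exp(z) + exp(z))*exp(-2*z) was incorrectly written as -(-z*exp(z) + exp(z))*exp(-2*z)
The later steps are derived from this incorrect expression, so the error originates in Step 2.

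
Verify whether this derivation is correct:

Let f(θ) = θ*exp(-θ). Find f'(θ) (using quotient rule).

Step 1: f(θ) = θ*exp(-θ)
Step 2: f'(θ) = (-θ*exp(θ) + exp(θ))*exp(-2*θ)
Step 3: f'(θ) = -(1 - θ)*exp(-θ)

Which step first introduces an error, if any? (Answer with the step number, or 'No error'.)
Step 3

Step 3 is incorrect due to a sign flip.
The step shows: -(1 - θ)*exp(-θ)
The correct value should be: (1 - θ)*exp(-θ)

Explanation: The sign of the whole expression was flipped: the term (1 - θ)*exp(-θ) was incorrectly written as -(1 - θ)*exp(-θ)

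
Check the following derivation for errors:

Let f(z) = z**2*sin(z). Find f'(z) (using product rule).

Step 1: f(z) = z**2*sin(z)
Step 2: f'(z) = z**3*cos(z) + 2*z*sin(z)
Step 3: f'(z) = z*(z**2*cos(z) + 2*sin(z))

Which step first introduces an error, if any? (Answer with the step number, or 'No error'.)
Step 2

Step 2 is incorrect due to a wrong exponent.
The step shows: z**3*cos(z) + 2*z*sin(z)
The correct value should be: z**2*cos(z) + 2*z*sin(z)

Explanation: The exponent 2 on z was incorrectly written as 3: the term z**2*cos(z) was incorrectly written as z**3*cos(z)
The later steps are derived from this incorrect expression, so the error originates in Step 2.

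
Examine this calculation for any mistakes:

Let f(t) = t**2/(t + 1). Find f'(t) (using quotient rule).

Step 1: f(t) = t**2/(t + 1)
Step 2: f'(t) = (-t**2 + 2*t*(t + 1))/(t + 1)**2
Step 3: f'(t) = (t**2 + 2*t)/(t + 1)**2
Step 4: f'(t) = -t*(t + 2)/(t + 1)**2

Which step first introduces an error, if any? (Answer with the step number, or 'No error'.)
Step 4

Step 4 is incorrect due to a sign flip.
The step shows: -t*(t + 2)/(t + 1)**2
The correct value should be: t*(t + 2)/(t + 1)**2

Explanation: The sign of the whole expression was flipped: the term t*(t + 2)/(t + 1)**2 was incorrectly written as -t*(t + 2)/(t + 1)**2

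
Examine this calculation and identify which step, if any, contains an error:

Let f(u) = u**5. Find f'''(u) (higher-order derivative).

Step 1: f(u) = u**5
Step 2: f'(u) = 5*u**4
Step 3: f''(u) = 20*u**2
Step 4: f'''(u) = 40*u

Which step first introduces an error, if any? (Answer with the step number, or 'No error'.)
Step 3

Step 3 is incorrect due to a wrong exponent.
The step shows: 20*u**2
The correct value should be: 20*u**3

Explanation: The exponent 3 on u was incorrectly written as 2: the term 20*u**3 was incorrectly written as 20*u**2
The later steps are derived from this incorrect expression, so the error originates in Step 3.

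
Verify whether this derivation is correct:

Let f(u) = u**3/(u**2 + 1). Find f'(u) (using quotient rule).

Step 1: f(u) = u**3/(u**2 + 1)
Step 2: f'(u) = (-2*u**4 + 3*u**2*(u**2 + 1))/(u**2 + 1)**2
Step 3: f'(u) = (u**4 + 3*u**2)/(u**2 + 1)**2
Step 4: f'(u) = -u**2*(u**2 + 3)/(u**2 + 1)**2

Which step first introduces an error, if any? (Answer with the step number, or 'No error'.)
Step 4

Step 4 is incorrect due to a sign flip.
The step shows: -u**2*(u**2 + 3)/(u**2 + 1)**2
The correct value should be: u**2*(u**2 + 3)/(u**2 + 1)**2

Explanation: The sign of the whole expression was flipped: the term u**2*(u**2 + 3)/(u**2 + 1)**2 was incorrectly written as -u**2*(u**2 + 3)/(u**2 + 1)**2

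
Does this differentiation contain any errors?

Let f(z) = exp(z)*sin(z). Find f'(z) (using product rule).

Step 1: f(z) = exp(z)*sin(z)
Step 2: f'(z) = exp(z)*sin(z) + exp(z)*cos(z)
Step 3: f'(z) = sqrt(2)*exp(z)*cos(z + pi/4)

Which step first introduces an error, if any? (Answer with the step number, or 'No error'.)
Step 3

Step 3 is incorrect due to a wrong trig function.
The step shows: sqrt(2)*exp(z)*cos(z + pi/4)
The correct value should be: sqrt(2)*exp(z)*sin(z + pi/4)

Explanation: sin(z + pi/4) was incorrectly written as cos(z + pi/4): the term sqrt(2)*exp(z)*sin(z + pi/4) was incorrectly written as sqrt(2)*exp(z)*cos(z + pi/4)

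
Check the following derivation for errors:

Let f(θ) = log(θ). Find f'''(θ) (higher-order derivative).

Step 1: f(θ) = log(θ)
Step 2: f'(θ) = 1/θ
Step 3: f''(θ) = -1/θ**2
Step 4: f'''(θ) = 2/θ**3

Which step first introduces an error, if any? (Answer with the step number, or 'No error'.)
No error

All steps in this derivation are correct.
The final answer f'''(θ) = 2/θ**3 is valid.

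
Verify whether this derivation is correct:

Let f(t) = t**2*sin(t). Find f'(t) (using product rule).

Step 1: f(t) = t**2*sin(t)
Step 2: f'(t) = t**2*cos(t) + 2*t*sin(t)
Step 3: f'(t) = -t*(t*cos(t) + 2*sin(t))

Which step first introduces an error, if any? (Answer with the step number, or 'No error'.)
Step 3

Step 3 is incorrect due to a sign flip.
The step shows: -t*(t*cos(t) + 2*sin(t))
The correct value should be: t*(t*cos(t) + 2*sin(t))

Explanation: The sign of the whole expression was flipped: the term t*(t*cos(t) + 2*sin(t)) was incorrectly written as -t*(t*cos(t) + 2*sin(t))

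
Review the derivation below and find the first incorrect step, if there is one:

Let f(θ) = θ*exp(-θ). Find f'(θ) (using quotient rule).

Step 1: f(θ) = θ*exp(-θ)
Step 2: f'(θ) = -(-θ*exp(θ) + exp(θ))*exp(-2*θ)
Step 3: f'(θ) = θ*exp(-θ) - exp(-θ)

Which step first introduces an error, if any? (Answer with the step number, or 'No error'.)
Step 2

Step 2 is incorrect due to a sign flip.
The step shows: -(-θ*exp(θ) + exp(θ))*exp(-2*θ)
The correct value should be: (-θ*exp(θ) + exp(θ))*exp(-2*θ)

Explanation: The sign of the whole expression was flipped: the term (-θ*exp(θ) + exp(θ))*exp(-2*θ) was incorrectly written as -(-θ*exp(θ) + exp(θ))*exp(-2*θ)
The later steps are derived from this incorrect expression, so the error originates in Step 2.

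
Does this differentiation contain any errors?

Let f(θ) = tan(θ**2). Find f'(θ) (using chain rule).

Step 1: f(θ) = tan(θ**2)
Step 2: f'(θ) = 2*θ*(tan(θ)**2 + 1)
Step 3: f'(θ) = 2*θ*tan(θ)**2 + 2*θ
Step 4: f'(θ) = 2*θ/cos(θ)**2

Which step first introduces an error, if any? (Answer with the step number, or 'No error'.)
Step 2

Step 2 is incorrect due to a wrong exponent.
The step shows: 2*θ*(tan(θ)**2 + 1)
The correct value should be: 2*θ*(tan(θ**2)**2 + 1)

Explanation: The exponent 2 on θ was incorrectly written as 1: the term 2*θ*(tan(θ**2)**2 + 1) was incorrectly written as 2*θ*(tan(θ)**2 + 1)
The later steps are derived from this incorrect expression, so the error originates in Step 2.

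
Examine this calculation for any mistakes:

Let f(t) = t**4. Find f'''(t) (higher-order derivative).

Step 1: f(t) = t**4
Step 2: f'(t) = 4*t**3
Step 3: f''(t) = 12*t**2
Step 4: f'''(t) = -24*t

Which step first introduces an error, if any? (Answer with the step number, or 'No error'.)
Step 4

Step 4 is incorrect due to a sign flip.
The step shows: -24*t
The correct value should be: 24*t

Explanation: The sign of the whole expression was flipped: the term 24*t was incorrectly written as -24*t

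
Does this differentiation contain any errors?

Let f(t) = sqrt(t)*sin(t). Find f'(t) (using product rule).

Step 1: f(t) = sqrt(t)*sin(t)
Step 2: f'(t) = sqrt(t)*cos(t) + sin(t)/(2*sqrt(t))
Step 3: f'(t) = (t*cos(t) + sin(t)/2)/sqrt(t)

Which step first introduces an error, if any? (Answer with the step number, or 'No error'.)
No error

All steps in this derivation are correct.
The final answer f'(t) = (t*cos(t) + sin(t)/2)/sqrt(t) is valid.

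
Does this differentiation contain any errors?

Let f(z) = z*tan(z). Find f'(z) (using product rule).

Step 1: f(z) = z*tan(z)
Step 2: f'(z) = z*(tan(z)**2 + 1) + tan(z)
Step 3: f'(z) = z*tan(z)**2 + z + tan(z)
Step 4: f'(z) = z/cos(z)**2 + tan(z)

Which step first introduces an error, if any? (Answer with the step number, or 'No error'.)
No error

All steps in this derivation are correct.
The final answer f'(z) = z/cos(z)**2 + tan(z) is valid.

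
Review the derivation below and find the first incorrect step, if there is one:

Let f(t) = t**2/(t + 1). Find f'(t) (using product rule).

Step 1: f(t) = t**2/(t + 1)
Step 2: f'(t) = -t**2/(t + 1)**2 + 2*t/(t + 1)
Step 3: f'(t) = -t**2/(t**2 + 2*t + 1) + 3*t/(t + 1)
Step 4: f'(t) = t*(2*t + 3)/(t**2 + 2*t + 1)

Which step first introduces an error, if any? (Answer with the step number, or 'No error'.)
Step 3

Step 3 is incorrect due to a wrong coefficient.
The step shows: -t**2/(t**2 + 2*t + 1) + 3*t/(t + 1)
The correct value should be: -t**2/(t**2 + 2*t + 1) + 2*t/(t + 1)

Explanation: The coefficient 2 was incorrectly written as 3: the term 2*t/(t + 1) was incorrectly written as 3*t/(t + 1)
The later steps are derived from this incorrect expression, so the error originates in Step 3.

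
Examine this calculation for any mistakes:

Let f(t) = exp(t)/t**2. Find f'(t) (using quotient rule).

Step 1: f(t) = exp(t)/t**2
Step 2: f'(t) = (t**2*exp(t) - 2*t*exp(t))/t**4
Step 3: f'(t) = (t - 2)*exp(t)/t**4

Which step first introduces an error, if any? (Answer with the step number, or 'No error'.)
Step 3

Step 3 is incorrect due to a wrong exponent.
The step shows: (t - 2)*exp(t)/t**4
The correct value should be: (t - 2)*exp(t)/t**3

Explanation: The exponent -3 on t was incorrectly written as -4: the term (t - 2)*exp(t)/t**3 was incorrectly written as (t - 2)*exp(t)/t**4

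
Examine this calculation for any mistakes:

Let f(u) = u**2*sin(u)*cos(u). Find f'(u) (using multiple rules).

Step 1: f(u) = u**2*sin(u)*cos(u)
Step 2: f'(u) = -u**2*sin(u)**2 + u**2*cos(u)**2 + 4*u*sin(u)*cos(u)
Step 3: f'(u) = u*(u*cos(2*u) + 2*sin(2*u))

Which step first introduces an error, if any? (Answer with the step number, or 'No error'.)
Step 2

Step 2 is incorrect due to a wrong coefficient.
The step shows: -u**2*sin(u)**2 + u**2*cos(u)**2 + 4*u*sin(u)*cos(u)
The correct value should be: -u**2*sin(u)**2 + u**2*cos(u)**2 + 2*u*sin(u)*cos(u)

Explanation: The coefficient 2 was incorrectly written as 4: the term 2*u*sin(u)*cos(u) was incorrectly written as 4*u*sin(u)*cos(u)
The later steps are derived from this incorrect expression, so the error originates in Step 2.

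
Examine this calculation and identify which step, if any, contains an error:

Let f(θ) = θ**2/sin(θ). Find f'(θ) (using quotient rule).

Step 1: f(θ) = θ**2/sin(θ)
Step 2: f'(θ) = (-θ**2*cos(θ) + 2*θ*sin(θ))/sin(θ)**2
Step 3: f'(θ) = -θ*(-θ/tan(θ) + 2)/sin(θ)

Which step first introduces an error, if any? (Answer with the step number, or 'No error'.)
Step 3

Step 3 is incorrect due to a sign flip.
The step shows: -θ*(-θ/tan(θ) + 2)/sin(θ)
The correct value should be: θ*(-θ/tan(θ) + 2)/sin(θ)

Explanation: The sign of the whole expression was flipped: the term θ*(-θ/tan(θ) + 2)/sin(θ) was incorrectly written as -θ*(-θ/tan(θ) + 2)/sin(θ)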